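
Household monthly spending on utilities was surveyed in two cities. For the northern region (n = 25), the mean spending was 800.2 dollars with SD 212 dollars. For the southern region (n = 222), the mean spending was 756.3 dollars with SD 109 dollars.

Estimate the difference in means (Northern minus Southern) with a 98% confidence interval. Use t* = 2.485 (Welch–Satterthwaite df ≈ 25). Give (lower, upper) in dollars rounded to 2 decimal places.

SE₁ = s₁/√n₁ = 212/√25 = 42.4000; SE₂ = 109/√222 = 7.3156.
Independent samples, unequal variances: SE_diff = √(SE₁² + SE₂²) = √(1797.76 + 53.51800336) = 43.0265.
t* = 2.485, so margin of error = 2.485 × 43.0265 = 106.9209.
Difference in means = 800.2 − 756.3 = 43.9000.
43.9000 ± 106.9209 → (-63.02, 150.82).

(-63.02, 150.82)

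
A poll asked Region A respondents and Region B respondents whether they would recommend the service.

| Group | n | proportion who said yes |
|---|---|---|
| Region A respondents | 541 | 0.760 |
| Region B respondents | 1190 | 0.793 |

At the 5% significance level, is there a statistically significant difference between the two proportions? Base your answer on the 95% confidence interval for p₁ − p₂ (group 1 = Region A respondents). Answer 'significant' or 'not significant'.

not significant

The two standard errors are √(0.7600×0.2400/541) = 0.01836 and √(0.7930×0.2070/1190) = 0.01174.
Because the samples are independent, SE_diff = √(0.01836² + 0.01174²) = 0.02179.
Using z* = 1.960 for 95%, ME = 1.960 × 0.02179 = 0.04271.
p̂₁ − p̂₂ = -0.0330; interval -0.0330 ± 0.04271 gives (-0.07571, 0.00971).
The interval (-0.07571, 0.00971) contains 0, so the difference is not significant.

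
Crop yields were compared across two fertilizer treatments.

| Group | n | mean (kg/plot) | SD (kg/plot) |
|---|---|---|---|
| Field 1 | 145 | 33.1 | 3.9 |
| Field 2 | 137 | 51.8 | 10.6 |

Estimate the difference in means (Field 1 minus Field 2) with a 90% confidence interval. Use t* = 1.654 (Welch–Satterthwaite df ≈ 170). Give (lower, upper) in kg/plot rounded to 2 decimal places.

(-20.29, -17.11)

Per-group SEs: s₁/√n₁ = 3.9/√145 = 0.3239, s₂/√n₂ = 10.6/√137 = 0.9056.
Unpooled SE of the difference: √(0.10491121 + 0.82011136) = 0.9618.
Margin of error = t* · SE = 1.654 × 0.9618 = 1.5908.
x̄₁ − x̄₂ = 33.1 − 51.8 = -18.7000.
CI: -18.7000 ± 1.5908 = (-20.29, -17.11).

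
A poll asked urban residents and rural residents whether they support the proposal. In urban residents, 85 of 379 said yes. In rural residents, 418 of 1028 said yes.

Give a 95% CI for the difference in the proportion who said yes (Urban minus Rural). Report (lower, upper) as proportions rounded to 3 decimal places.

(-0.234, -0.131)

First, p̂₁ = 85/379 = 0.2243; p̂₂ = 418/1028 = 0.4066.
The two standard errors are √(0.2243×0.7757/379) = 0.02143 and √(0.4066×0.5934/1028) = 0.01532.
Because the samples are independent, SE_diff = √(0.02143² + 0.01532²) = 0.02634.
Using z* = 1.960 for 95%, ME = 1.960 × 0.02634 = 0.05163.
p̂₁ − p̂₂ = -0.1823; interval -0.1823 ± 0.05163 gives (-0.234, -0.131).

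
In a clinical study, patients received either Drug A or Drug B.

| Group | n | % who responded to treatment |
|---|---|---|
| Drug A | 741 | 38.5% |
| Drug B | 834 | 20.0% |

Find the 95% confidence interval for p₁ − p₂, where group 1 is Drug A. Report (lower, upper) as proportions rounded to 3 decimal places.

The two standard errors are √(0.3850×0.6150/741) = 0.01788 and √(0.2000×0.8000/834) = 0.01385.
Because the samples are independent, SE_diff = √(0.01788² + 0.01385²) = 0.02262.
Using z* = 1.960 for 95%, ME = 1.960 × 0.02262 = 0.04434.
p̂₁ − p̂₂ = 0.1850; interval 0.1850 ± 0.04434 gives (0.141, 0.229).

(0.141, 0.229)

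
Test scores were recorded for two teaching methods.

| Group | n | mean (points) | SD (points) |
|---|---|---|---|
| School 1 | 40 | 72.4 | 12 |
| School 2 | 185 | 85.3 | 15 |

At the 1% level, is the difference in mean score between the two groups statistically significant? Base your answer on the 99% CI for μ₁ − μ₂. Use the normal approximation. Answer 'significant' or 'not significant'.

SE₁ = s₁/√n₁ = 12/√40 = 1.8974; SE₂ = 15/√185 = 1.1028.
Independent samples, unequal variances: SE_diff = √(SE₁² + SE₂²) = √(3.60012676 + 1.21616784) = 2.1946.
z* = 2.576, so margin of error = 2.576 × 2.1946 = 5.6533.
Difference in means = 72.4 − 85.3 = -12.9000.
-12.9000 ± 5.6533 → (-18.5533, -7.2467).
The interval (-18.5533, -7.2467) does not contain 0, so the difference is significant.

significant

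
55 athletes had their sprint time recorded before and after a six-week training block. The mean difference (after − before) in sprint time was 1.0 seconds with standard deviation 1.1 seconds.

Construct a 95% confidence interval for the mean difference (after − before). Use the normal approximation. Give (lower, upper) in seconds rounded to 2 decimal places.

Paired design: SE = s_d/√n = 1.1/√55 = 0.1483.
z* = 1.960; margin of error = 1.960 × 0.1483 = 0.2907.
1.0 ± 0.2907 → (0.71, 1.29).

(0.71, 1.29)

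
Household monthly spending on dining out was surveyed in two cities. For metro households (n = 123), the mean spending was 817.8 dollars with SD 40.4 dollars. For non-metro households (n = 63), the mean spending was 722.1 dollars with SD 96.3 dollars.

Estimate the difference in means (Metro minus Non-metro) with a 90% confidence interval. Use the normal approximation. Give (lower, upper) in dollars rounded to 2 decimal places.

Standard errors of each mean: 40.4/√123 = 3.6427 and 96.3/√63 = 12.1327.
SE(x̄₁ − x̄₂) = √(3.6427² + 12.1327²) = 12.6677 for independent samples with unequal variances.
With z* = 1.645, the margin is 1.645 × 12.6677 = 20.8384.
x̄₁ − x̄₂ = 817.8 − 722.1 = 95.7000; the interval is 95.7000 ± 20.8384 = (74.86, 116.54).

(74.86, 116.54)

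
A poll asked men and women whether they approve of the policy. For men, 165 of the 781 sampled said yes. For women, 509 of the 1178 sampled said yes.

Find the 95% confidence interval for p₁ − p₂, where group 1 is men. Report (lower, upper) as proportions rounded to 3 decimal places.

First, p̂₁ = 165/781 = 0.2113; p̂₂ = 509/1178 = 0.4321.
The two standard errors are √(0.2113×0.7887/781) = 0.01461 and √(0.4321×0.5679/1178) = 0.01443.
Because the samples are independent, SE_diff = √(0.01461² + 0.01443²) = 0.02053.
Using z* = 1.960 for 95%, ME = 1.960 × 0.02053 = 0.04024.
p̂₁ − p̂₂ = -0.2208; interval -0.2208 ± 0.04024 gives (-0.261, -0.181).

(-0.261, -0.181)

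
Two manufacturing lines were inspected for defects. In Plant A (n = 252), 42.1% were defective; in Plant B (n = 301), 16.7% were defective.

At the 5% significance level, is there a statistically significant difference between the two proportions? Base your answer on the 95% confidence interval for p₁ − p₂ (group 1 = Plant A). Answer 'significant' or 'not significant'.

significant

The two standard errors are √(0.4210×0.5790/252) = 0.03110 and √(0.1670×0.8330/301) = 0.02150.
Because the samples are independent, SE_diff = √(0.03110² + 0.02150²) = 0.03781.
Using z* = 1.960 for 95%, ME = 1.960 × 0.03781 = 0.07411.
p̂₁ − p̂₂ = 0.2540; interval 0.2540 ± 0.07411 gives (0.17989, 0.32811).
The interval (0.17989, 0.32811) does not contain 0, so the difference is significant.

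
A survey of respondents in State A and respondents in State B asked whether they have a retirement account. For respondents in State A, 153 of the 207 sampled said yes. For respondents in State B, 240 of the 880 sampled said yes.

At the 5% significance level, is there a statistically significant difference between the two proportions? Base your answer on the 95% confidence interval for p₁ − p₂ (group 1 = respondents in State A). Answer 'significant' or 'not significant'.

p̂₁ = 153/207 = 0.7391 and p̂₂ = 240/880 = 0.2727.
SE₁ = √(p̂₁(1−p̂₁)/n₁) = √(0.7391·0.2609/207) = 0.03052; SE₂ = √(0.2727·0.7273/880) = 0.01501.
Independent samples: SE of the difference = √(SE₁² + SE₂²) = √(0.0009314704 + 0.0002253001) = 0.03401.
z* for 95% confidence is 1.960, so the margin of error is 1.960 × 0.03401 = 0.06666.
Point estimate p̂₁ − p̂₂ = 0.7391 − 0.2727 = 0.4664.
0.4664 ± 0.06666 → (0.39974, 0.53306).
The interval (0.39974, 0.53306) does not contain 0, so the difference is significant.

significant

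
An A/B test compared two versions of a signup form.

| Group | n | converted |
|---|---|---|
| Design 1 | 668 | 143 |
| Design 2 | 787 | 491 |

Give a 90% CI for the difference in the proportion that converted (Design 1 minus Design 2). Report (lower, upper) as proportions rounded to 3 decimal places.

Sample proportions: 143/668 = 0.2141, 491/787 = 0.6239.
Each SE is √(p̂(1−p̂)/n): √(0.2141·0.7859/668) = 0.01587 and √(0.6239·0.3761/787) = 0.01727.
SE(p̂₁ − p̂₂) = √(SE₁² + SE₂²) = √(0.0002518569 + 0.0002982529) = 0.02345, since the two samples are independent.
At 90% confidence z* = 1.645; margin = 1.645 × 0.02345 = 0.03858.
The difference is 0.2141 − 0.6239 = -0.4098, so the interval is -0.4098 ± 0.03858 = (-0.448, -0.371).

(-0.448, -0.371)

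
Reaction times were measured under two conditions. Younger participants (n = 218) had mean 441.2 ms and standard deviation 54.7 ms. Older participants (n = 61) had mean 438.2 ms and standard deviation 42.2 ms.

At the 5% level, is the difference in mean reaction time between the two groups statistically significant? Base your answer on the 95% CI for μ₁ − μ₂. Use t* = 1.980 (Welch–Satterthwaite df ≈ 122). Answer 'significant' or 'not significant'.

not significant

SE₁ = s₁/√n₁ = 54.7/√218 = 3.7048; SE₂ = 42.2/√61 = 5.4032.
Independent samples, unequal variances: SE_diff = √(SE₁² + SE₂²) = √(13.72554304 + 29.19457024) = 6.5513.
t* = 1.980, so margin of error = 1.980 × 6.5513 = 12.9716.
Difference in means = 441.2 − 438.2 = 3.0000.
3.0000 ± 12.9716 → (-9.9716, 15.9716).
The interval (-9.9716, 15.9716) contains 0, so the difference is not significant.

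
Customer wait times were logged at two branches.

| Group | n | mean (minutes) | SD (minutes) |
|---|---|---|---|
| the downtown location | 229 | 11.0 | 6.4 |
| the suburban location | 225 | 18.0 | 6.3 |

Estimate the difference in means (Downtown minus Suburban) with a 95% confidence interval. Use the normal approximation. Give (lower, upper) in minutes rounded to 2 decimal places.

(-8.17, -5.83)

Per-group SEs: s₁/√n₁ = 6.4/√229 = 0.4229, s₂/√n₂ = 6.3/√225 = 0.4200.
Unpooled SE of the difference: √(0.17884441 + 0.1764) = 0.5960.
Margin of error = z* · SE = 1.960 × 0.5960 = 1.1682.
x̄₁ − x̄₂ = 11.0 − 18.0 = -7.0000.
CI: -7.0000 ± 1.1682 = (-8.17, -5.83).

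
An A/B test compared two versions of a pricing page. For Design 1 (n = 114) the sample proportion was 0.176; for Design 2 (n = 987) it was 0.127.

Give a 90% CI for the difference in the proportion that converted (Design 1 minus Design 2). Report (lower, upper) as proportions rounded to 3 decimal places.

(-0.012, 0.110)

SE₁ = √(p̂₁(1−p̂₁)/n₁) = √(0.1760·0.8240/114) = 0.03567; SE₂ = √(0.1270·0.8730/987) = 0.01060.
Independent samples: SE of the difference = √(SE₁² + SE₂²) = √(0.0012723489 + 0.00011236) = 0.03721.
z* for 90% confidence is 1.645, so the margin of error is 1.645 × 0.03721 = 0.06121.
Point estimate p̂₁ − p̂₂ = 0.1760 − 0.1270 = 0.0490.
0.0490 ± 0.06121 → (-0.012, 0.110).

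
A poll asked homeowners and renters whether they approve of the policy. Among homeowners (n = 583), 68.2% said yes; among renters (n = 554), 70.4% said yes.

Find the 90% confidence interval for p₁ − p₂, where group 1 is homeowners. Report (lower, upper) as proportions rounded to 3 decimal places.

(-0.067, 0.023)

Each SE is √(p̂(1−p̂)/n): √(0.6820·0.3180/583) = 0.01929 and √(0.7040·0.2960/554) = 0.01939.
SE(p̂₁ − p̂₂) = √(SE₁² + SE₂²) = √(0.0003721041 + 0.0003759721) = 0.02735, since the two samples are independent.
At 90% confidence z* = 1.645; margin = 1.645 × 0.02735 = 0.04499.
The difference is 0.6820 − 0.7040 = -0.0220, so the interval is -0.0220 ± 0.04499 = (-0.067, 0.023).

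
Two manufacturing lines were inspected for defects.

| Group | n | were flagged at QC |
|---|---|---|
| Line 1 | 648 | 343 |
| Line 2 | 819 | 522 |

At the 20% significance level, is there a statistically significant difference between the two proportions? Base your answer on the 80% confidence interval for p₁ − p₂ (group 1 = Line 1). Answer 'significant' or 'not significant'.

First, p̂₁ = 343/648 = 0.5293; p̂₂ = 522/819 = 0.6374.
The two standard errors are √(0.5293×0.4707/648) = 0.01961 and √(0.6374×0.3626/819) = 0.01680.
Because the samples are independent, SE_diff = √(0.01961² + 0.01680²) = 0.02582.
Using z* = 1.282 for 80%, ME = 1.282 × 0.02582 = 0.03310.
p̂₁ − p̂₂ = -0.1081; interval -0.1081 ± 0.03310 gives (-0.14120, -0.07500).
The interval (-0.14120, -0.07500) does not contain 0, so the difference is significant.

significant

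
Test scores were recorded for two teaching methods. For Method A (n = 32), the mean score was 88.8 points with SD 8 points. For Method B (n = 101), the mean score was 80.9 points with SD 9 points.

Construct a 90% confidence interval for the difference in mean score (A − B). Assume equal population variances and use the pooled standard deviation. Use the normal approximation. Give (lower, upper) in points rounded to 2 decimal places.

s_p = √[((n₁−1)s₁² + (n₂−1)s₂²)/(n₁+n₂−2)] = √[(31·8² + 100·9²)/131] = 8.7737.
SE = 8.7737·√(1/32 + 1/101) = 1.7798.
With z* = 1.645, margin = 1.645 × 1.7798 = 2.9278.
x̄₁ − x̄₂ = 88.8 − 80.9 = 7.9000; interval 7.9000 ± 2.9278 = (4.97, 10.83).

(4.97, 10.83)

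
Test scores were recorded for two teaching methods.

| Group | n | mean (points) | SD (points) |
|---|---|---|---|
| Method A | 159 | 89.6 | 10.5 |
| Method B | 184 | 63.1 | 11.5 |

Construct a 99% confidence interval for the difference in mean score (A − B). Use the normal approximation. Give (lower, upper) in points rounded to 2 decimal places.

Per-group SEs: s₁/√n₁ = 10.5/√159 = 0.8327, s₂/√n₂ = 11.5/√184 = 0.8478.
Unpooled SE of the difference: √(0.69338929 + 0.71876484) = 1.1883.
Margin of error = z* · SE = 2.576 × 1.1883 = 3.0611.
x̄₁ − x̄₂ = 89.6 − 63.1 = 26.5000.
CI: 26.5000 ± 3.0611 = (23.44, 29.56).

(23.44, 29.56)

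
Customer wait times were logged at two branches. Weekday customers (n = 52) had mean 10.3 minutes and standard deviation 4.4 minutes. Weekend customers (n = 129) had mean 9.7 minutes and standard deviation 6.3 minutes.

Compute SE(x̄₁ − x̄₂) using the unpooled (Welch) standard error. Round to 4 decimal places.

SE₁ = s₁/√n₁ = 4.4/√52 = 0.6102; SE₂ = 6.3/√129 = 0.5547.
Independent samples, unequal variances: SE_diff = √(SE₁² + SE₂²) = √(0.37234404 + 0.30769209) = 0.8246.

0.8246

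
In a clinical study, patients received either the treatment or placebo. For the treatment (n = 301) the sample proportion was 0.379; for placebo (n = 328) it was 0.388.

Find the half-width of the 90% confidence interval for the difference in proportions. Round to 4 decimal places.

Each SE is √(p̂(1−p̂)/n): √(0.3790·0.6210/301) = 0.02796 and √(0.3880·0.6120/328) = 0.02691.
SE(p̂₁ − p̂₂) = √(SE₁² + SE₂²) = √(0.0007817616 + 0.0007241481) = 0.03881, since the two samples are independent.
At 90% confidence z* = 1.645; margin = 1.645 × 0.03881 = 0.06384.

0.0638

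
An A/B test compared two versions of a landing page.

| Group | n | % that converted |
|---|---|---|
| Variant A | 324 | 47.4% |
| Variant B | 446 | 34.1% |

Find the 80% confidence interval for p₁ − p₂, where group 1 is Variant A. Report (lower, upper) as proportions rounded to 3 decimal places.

(0.087, 0.179)

The two standard errors are √(0.4740×0.5260/324) = 0.02774 and √(0.3410×0.6590/446) = 0.02245.
Because the samples are independent, SE_diff = √(0.02774² + 0.02245²) = 0.03569.
Using z* = 1.282 for 80%, ME = 1.282 × 0.03569 = 0.04575.
p̂₁ − p̂₂ = 0.1330; interval 0.1330 ± 0.04575 gives (0.087, 0.179).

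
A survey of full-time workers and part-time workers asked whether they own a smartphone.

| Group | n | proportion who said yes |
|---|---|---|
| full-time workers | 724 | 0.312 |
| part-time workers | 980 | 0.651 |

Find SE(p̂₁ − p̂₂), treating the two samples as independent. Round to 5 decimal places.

0.02299

Each SE is √(p̂(1−p̂)/n): √(0.3120·0.6880/724) = 0.01722 and √(0.6510·0.3490/980) = 0.01523.
SE(p̂₁ − p̂₂) = √(SE₁² + SE₂²) = √(0.0002965284 + 0.0002319529) = 0.02299, since the two samples are independent.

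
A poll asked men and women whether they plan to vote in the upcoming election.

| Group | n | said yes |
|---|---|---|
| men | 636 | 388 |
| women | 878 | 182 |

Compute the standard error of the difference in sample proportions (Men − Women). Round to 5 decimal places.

First, p̂₁ = 388/636 = 0.6101; p̂₂ = 182/878 = 0.2073.
The two standard errors are √(0.6101×0.3899/636) = 0.01934 and √(0.2073×0.7927/878) = 0.01368.
Because the samples are independent, SE_diff = √(0.01934² + 0.01368²) = 0.02369.

0.02369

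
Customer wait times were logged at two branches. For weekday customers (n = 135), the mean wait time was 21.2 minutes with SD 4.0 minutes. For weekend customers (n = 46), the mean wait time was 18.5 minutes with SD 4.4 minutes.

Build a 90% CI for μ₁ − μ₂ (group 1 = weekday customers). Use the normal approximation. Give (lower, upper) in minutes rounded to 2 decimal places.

(1.49, 3.91)

SE₁ = s₁/√n₁ = 4.0/√135 = 0.3443; SE₂ = 4.4/√46 = 0.6487.
Independent samples, unequal variances: SE_diff = √(SE₁² + SE₂²) = √(0.11854249 + 0.42081169) = 0.7344.
z* = 1.645, so margin of error = 1.645 × 0.7344 = 1.2081.
Difference in means = 21.2 − 18.5 = 2.7000.
2.7000 ± 1.2081 → (1.49, 3.91).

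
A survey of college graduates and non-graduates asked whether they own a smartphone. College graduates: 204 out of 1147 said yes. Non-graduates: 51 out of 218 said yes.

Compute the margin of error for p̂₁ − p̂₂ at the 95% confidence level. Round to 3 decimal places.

First, p̂₁ = 204/1147 = 0.1779; p̂₂ = 51/218 = 0.2339.
The two standard errors are √(0.1779×0.8221/1147) = 0.01129 and √(0.2339×0.7661/218) = 0.02867.
Because the samples are independent, SE_diff = √(0.01129² + 0.02867²) = 0.03081.
Using z* = 1.960 for 95%, ME = 1.960 × 0.03081 = 0.06039.

0.060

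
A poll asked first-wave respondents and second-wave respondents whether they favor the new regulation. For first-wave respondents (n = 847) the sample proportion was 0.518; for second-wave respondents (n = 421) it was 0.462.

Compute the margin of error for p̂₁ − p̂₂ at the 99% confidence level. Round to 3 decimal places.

0.077

SE₁ = √(p̂₁(1−p̂₁)/n₁) = √(0.5180·0.4820/847) = 0.01717; SE₂ = √(0.4620·0.5380/421) = 0.02430.
Independent samples: SE of the difference = √(SE₁² + SE₂²) = √(0.0002948089 + 0.00059049) = 0.02975.
z* for 99% confidence is 2.576, so the margin of error is 2.576 × 0.02975 = 0.07664.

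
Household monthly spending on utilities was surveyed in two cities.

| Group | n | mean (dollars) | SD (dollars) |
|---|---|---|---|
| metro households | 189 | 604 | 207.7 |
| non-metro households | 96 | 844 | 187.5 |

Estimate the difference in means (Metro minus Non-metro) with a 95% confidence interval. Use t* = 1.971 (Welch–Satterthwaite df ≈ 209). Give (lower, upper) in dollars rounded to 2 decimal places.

Standard errors of each mean: 207.7/√189 = 15.1080 and 187.5/√96 = 19.1366.
SE(x̄₁ − x̄₂) = √(15.1080² + 19.1366²) = 24.3816 for independent samples with unequal variances.
With t* = 1.971, the margin is 1.971 × 24.3816 = 48.0561.
x̄₁ − x̄₂ = 604 − 844 = -240.0000; the interval is -240.0000 ± 48.0561 = (-288.06, -191.94).

(-288.06, -191.94)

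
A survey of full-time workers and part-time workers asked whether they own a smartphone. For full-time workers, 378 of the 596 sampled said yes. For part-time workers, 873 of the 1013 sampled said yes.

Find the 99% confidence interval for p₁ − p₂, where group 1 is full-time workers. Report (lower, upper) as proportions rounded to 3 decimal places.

(-0.286, -0.170)

Sample proportions: 378/596 = 0.6342, 873/1013 = 0.8618.
Each SE is √(p̂(1−p̂)/n): √(0.6342·0.3658/596) = 0.01973 and √(0.8618·0.1382/1013) = 0.01084.
SE(p̂₁ − p̂₂) = √(SE₁² + SE₂²) = √(0.0003892729 + 0.0001175056) = 0.02251, since the two samples are independent.
At 99% confidence z* = 2.576; margin = 2.576 × 0.02251 = 0.05799.
The difference is 0.6342 − 0.8618 = -0.2276, so the interval is -0.2276 ± 0.05799 = (-0.286, -0.170).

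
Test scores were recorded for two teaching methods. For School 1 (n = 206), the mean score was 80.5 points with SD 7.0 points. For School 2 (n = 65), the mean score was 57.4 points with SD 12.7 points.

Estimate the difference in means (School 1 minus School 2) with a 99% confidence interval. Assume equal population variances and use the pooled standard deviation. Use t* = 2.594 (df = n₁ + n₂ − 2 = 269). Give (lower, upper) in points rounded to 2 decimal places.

(19.89, 26.31)

s_p = √[((n₁−1)s₁² + (n₂−1)s₂²)/(n₁+n₂−2)] = √[(205·7.0² + 64·12.7²)/269] = 8.7015.
SE = 8.7015·√(1/206 + 1/65) = 1.2379.
With t* = 2.594, margin = 2.594 × 1.2379 = 3.2111.
x̄₁ − x̄₂ = 80.5 − 57.4 = 23.1000; interval 23.1000 ± 3.2111 = (19.89, 26.31).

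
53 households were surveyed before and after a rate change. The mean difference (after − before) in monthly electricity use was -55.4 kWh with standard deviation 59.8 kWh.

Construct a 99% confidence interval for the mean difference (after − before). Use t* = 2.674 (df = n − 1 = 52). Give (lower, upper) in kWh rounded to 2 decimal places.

This is a matched-pairs design, so SE = s_d/√n = 59.8/√53 = 8.2142.
Margin = 2.674 × 8.2142 = 21.9648; the interval is -55.4 ± 21.9648 = (-77.36, -33.44).

(-77.36, -33.44)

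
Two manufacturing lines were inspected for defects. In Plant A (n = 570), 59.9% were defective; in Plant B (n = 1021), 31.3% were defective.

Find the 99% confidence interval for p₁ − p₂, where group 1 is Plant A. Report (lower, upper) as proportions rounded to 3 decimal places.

(0.221, 0.351)

Each SE is √(p̂(1−p̂)/n): √(0.5990·0.4010/570) = 0.02053 and √(0.3130·0.6870/1021) = 0.01451.
SE(p̂₁ − p̂₂) = √(SE₁² + SE₂²) = √(0.0004214809 + 0.0002105401) = 0.02514, since the two samples are independent.
At 99% confidence z* = 2.576; margin = 2.576 × 0.02514 = 0.06476.
The difference is 0.5990 − 0.3130 = 0.2860, so the interval is 0.2860 ± 0.06476 = (0.221, 0.351).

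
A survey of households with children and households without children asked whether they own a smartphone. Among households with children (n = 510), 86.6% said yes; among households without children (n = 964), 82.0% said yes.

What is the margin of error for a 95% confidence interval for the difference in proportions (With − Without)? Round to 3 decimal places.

Each SE is √(p̂(1−p̂)/n): √(0.8660·0.1340/510) = 0.01508 and √(0.8200·0.1800/964) = 0.01237.
SE(p̂₁ − p̂₂) = √(SE₁² + SE₂²) = √(0.0002274064 + 0.0001530169) = 0.01950, since the two samples are independent.
At 95% confidence z* = 1.960; margin = 1.960 × 0.01950 = 0.03822.

0.038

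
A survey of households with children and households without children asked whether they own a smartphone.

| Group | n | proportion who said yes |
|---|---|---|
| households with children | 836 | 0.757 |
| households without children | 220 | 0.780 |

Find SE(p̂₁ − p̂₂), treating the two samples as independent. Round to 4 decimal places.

The two standard errors are √(0.7570×0.2430/836) = 0.01483 and √(0.7800×0.2200/220) = 0.02793.
Because the samples are independent, SE_diff = √(0.01483² + 0.02793²) = 0.03162.

0.0316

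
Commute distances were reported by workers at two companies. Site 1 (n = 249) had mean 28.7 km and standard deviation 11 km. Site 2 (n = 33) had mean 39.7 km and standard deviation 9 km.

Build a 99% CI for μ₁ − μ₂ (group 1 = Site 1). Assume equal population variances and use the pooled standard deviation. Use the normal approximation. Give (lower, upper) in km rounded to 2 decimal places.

(-16.15, -5.85)

Pooled variance s_p² = [248·11² + 32·9²] / (249+33−2) = 116.4286, so s_p = 10.7902.
SE_diff = s_p·√(1/n₁ + 1/n₂) = 10.7902·√(1/249 + 1/33) = 1.9989.
z* = 2.576; margin = 2.576 × 1.9989 = 5.1492.
Difference = 28.7 − 39.7 = -11.0000.
-11.0000 ± 5.1492 → (-16.15, -5.85).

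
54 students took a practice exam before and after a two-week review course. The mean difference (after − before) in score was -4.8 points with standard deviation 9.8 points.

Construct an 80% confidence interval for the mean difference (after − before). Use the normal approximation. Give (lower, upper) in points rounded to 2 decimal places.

(-6.51, -3.09)

This is a matched-pairs design, so SE = s_d/√n = 9.8/√54 = 1.3336.
Margin = 1.282 × 1.3336 = 1.7097; the interval is -4.8 ± 1.7097 = (-6.51, -3.09).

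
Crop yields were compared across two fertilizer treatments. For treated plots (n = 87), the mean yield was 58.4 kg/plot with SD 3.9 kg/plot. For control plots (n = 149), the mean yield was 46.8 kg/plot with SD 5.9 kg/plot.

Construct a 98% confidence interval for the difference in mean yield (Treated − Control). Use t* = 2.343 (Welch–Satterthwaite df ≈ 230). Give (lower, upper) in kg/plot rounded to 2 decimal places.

(10.10, 13.10)

SE₁ = s₁/√n₁ = 3.9/√87 = 0.4181; SE₂ = 5.9/√149 = 0.4833.
Independent samples, unequal variances: SE_diff = √(SE₁² + SE₂²) = √(0.17480761 + 0.23357889) = 0.6391.
t* = 2.343, so margin of error = 2.343 × 0.6391 = 1.4974.
Difference in means = 58.4 − 46.8 = 11.6000.
11.6000 ± 1.4974 → (10.10, 13.10).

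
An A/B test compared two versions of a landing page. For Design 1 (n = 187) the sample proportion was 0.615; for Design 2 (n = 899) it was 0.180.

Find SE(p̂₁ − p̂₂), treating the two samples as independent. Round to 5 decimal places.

0.03782

Each SE is √(p̂(1−p̂)/n): √(0.6150·0.3850/187) = 0.03558 and √(0.1800·0.8200/899) = 0.01281.
SE(p̂₁ − p̂₂) = √(SE₁² + SE₂²) = √(0.0012659364 + 0.0001640961) = 0.03782, since the two samples are independent.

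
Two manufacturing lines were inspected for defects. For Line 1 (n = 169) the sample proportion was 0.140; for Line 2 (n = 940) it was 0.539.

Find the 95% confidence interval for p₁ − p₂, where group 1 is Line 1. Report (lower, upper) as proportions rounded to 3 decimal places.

(-0.460, -0.338)

SE₁ = √(p̂₁(1−p̂₁)/n₁) = √(0.1400·0.8600/169) = 0.02669; SE₂ = √(0.5390·0.4610/940) = 0.01626.
Independent samples: SE of the difference = √(SE₁² + SE₂²) = √(0.0007123561 + 0.0002643876) = 0.03125.
z* for 95% confidence is 1.960, so the margin of error is 1.960 × 0.03125 = 0.06125.
Point estimate p̂₁ − p̂₂ = 0.1400 − 0.5390 = -0.3990.
-0.3990 ± 0.06125 → (-0.460, -0.338).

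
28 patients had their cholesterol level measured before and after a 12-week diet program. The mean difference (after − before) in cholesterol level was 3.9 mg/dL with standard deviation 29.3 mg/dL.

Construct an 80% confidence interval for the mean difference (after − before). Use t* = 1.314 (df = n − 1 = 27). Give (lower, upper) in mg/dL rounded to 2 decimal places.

Paired design: SE = s_d/√n = 29.3/√28 = 5.5372.
t* = 1.314; margin of error = 1.314 × 5.5372 = 7.2759.
3.9 ± 7.2759 → (-3.38, 11.18).

(-3.38, 11.18)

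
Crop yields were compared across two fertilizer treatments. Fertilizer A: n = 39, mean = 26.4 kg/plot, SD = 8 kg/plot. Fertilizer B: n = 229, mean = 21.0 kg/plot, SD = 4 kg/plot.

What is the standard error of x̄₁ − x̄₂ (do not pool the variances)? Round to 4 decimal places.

Per-group SEs: s₁/√n₁ = 8/√39 = 1.2810, s₂/√n₂ = 4/√229 = 0.2643.
Unpooled SE of the difference: √(1.640961 + 0.06985449) = 1.3080.

1.3080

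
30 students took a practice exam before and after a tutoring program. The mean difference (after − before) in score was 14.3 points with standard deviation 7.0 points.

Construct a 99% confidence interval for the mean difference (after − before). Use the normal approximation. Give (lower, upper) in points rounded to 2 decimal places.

This is a matched-pairs design, so SE = s_d/√n = 7.0/√30 = 1.2780.
Margin = 2.576 × 1.2780 = 3.2921; the interval is 14.3 ± 3.2921 = (11.01, 17.59).

(11.01, 17.59)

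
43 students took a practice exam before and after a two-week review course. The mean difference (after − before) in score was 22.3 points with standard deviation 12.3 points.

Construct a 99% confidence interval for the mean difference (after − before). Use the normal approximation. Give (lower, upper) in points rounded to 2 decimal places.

(17.47, 27.13)

This is a matched-pairs design, so SE = s_d/√n = 12.3/√43 = 1.8757.
Margin = 2.576 × 1.8757 = 4.8318; the interval is 22.3 ± 4.8318 = (17.47, 27.13).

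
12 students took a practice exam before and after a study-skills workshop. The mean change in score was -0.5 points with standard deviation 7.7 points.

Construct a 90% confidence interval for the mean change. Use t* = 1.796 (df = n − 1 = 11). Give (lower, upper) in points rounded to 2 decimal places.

Paired design: SE = s_d/√n = 7.7/√12 = 2.2228.
t* = 1.796; margin of error = 1.796 × 2.2228 = 3.9921.
-0.5 ± 3.9921 → (-4.49, 3.49).

(-4.49, 3.49)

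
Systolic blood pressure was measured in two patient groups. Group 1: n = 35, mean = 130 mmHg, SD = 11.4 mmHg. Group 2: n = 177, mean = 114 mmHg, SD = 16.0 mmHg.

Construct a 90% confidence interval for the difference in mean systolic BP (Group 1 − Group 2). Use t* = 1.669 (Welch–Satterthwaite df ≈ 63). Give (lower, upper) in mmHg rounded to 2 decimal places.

Per-group SEs: s₁/√n₁ = 11.4/√35 = 1.9270, s₂/√n₂ = 16.0/√177 = 1.2026.
Unpooled SE of the difference: √(3.713329 + 1.44624676) = 2.2715.
Margin of error = t* · SE = 1.669 × 2.2715 = 3.7911.
x̄₁ − x̄₂ = 130 − 114 = 16.0000.
CI: 16.0000 ± 3.7911 = (12.21, 19.79).

(12.21, 19.79)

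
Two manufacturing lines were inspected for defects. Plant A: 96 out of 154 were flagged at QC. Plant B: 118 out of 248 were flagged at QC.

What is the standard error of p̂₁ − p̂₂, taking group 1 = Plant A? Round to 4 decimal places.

Sample proportions: 96/154 = 0.6234, 118/248 = 0.4758.
Each SE is √(p̂(1−p̂)/n): √(0.6234·0.3766/154) = 0.03904 and √(0.4758·0.5242/248) = 0.03171.
SE(p̂₁ − p̂₂) = √(SE₁² + SE₂²) = √(0.0015241216 + 0.0010055241) = 0.05030, since the two samples are independent.

0.0503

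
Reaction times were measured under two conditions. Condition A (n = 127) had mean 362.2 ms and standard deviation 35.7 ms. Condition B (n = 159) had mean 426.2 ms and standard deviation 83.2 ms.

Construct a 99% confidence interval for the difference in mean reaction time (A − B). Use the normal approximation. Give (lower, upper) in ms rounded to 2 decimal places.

Per-group SEs: s₁/√n₁ = 35.7/√127 = 3.1679, s₂/√n₂ = 83.2/√159 = 6.5982.
Unpooled SE of the difference: √(10.03559041 + 43.53624324) = 7.3193.
Margin of error = z* · SE = 2.576 × 7.3193 = 18.8545.
x̄₁ − x̄₂ = 362.2 − 426.2 = -64.0000.
CI: -64.0000 ± 18.8545 = (-82.85, -45.15).

(-82.85, -45.15)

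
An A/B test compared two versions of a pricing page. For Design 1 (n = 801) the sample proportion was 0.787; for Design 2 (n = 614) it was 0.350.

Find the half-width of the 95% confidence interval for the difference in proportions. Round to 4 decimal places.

0.0472

SE₁ = √(p̂₁(1−p̂₁)/n₁) = √(0.7870·0.2130/801) = 0.01447; SE₂ = √(0.3500·0.6500/614) = 0.01925.
Independent samples: SE of the difference = √(SE₁² + SE₂²) = √(0.0002093809 + 0.0003705625) = 0.02408.
z* for 95% confidence is 1.960, so the margin of error is 1.960 × 0.02408 = 0.04720.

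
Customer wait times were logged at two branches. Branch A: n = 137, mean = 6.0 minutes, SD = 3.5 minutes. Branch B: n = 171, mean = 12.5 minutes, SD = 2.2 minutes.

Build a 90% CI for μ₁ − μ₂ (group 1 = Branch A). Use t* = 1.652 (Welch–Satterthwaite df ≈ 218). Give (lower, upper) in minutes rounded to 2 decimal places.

(-7.07, -5.93)

Per-group SEs: s₁/√n₁ = 3.5/√137 = 0.2990, s₂/√n₂ = 2.2/√171 = 0.1682.
Unpooled SE of the difference: √(0.089401 + 0.02829124) = 0.3431.
Margin of error = t* · SE = 1.652 × 0.3431 = 0.5668.
x̄₁ − x̄₂ = 6.0 − 12.5 = -6.5000.
CI: -6.5000 ± 0.5668 = (-7.07, -5.93).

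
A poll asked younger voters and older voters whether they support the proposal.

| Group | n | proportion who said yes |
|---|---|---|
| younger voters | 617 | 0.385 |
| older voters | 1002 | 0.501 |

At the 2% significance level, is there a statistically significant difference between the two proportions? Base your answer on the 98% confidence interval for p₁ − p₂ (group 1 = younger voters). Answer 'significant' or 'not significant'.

Each SE is √(p̂(1−p̂)/n): √(0.3850·0.6150/617) = 0.01959 and √(0.5010·0.4990/1002) = 0.01580.
SE(p̂₁ − p̂₂) = √(SE₁² + SE₂²) = √(0.0003837681 + 0.00024964) = 0.02517, since the two samples are independent.
At 98% confidence z* = 2.326; margin = 2.326 × 0.02517 = 0.05855.
The difference is 0.3850 − 0.5010 = -0.1160, so the interval is -0.1160 ± 0.05855 = (-0.17455, -0.05745).
The interval (-0.17455, -0.05745) does not contain 0, so the difference is significant.

significant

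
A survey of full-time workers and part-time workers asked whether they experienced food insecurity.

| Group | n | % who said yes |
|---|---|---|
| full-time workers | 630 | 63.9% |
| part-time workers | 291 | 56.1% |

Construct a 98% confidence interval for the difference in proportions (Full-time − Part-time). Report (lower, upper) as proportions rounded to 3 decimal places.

SE₁ = √(p̂₁(1−p̂₁)/n₁) = √(0.6390·0.3610/630) = 0.01914; SE₂ = √(0.5610·0.4390/291) = 0.02909.
Independent samples: SE of the difference = √(SE₁² + SE₂²) = √(0.0003663396 + 0.0008462281) = 0.03482.
z* for 98% confidence is 2.326, so the margin of error is 2.326 × 0.03482 = 0.08099.
Point estimate p̂₁ − p̂₂ = 0.6390 − 0.5610 = 0.0780.
0.0780 ± 0.08099 → (-0.003, 0.159).

(-0.003, 0.159)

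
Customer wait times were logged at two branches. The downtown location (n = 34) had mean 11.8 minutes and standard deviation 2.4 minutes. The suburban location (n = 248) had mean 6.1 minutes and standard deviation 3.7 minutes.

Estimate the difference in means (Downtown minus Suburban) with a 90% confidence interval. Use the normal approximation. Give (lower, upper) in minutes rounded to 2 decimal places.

Standard errors of each mean: 2.4/√34 = 0.4116 and 3.7/√248 = 0.2350.
SE(x̄₁ − x̄₂) = √(0.4116² + 0.2350²) = 0.4740 for independent samples with unequal variances.
With z* = 1.645, the margin is 1.645 × 0.4740 = 0.7797.
x̄₁ − x̄₂ = 11.8 − 6.1 = 5.7000; the interval is 5.7000 ± 0.7797 = (4.92, 6.48).

(4.92, 6.48)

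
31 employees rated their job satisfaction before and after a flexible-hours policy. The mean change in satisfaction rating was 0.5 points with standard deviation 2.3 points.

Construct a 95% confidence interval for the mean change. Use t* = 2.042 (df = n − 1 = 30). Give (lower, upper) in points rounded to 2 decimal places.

This is a matched-pairs design, so SE = s_d/√n = 2.3/√31 = 0.4131.
Margin = 2.042 × 0.4131 = 0.8436; the interval is 0.5 ± 0.8436 = (-0.34, 1.34).

(-0.34, 1.34)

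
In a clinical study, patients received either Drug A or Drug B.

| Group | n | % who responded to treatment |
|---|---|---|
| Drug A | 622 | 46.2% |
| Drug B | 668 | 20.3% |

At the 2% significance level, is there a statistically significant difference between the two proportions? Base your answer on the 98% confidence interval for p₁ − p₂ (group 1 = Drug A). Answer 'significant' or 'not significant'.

Each SE is √(p̂(1−p̂)/n): √(0.4620·0.5380/622) = 0.01999 and √(0.2030·0.7970/668) = 0.01556.
SE(p̂₁ − p̂₂) = √(SE₁² + SE₂²) = √(0.0003996001 + 0.0002421136) = 0.02533, since the two samples are independent.
At 98% confidence z* = 2.326; margin = 2.326 × 0.02533 = 0.05892.
The difference is 0.4620 − 0.2030 = 0.2590, so the interval is 0.2590 ± 0.05892 = (0.20008, 0.31792).
The interval (0.20008, 0.31792) does not contain 0, so the difference is significant.

significant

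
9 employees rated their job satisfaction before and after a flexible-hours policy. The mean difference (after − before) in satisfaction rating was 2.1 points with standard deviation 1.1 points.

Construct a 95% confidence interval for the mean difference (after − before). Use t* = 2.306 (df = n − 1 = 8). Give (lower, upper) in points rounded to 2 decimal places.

(1.25, 2.95)

This is a matched-pairs design, so SE = s_d/√n = 1.1/√9 = 0.3667.
Margin = 2.306 × 0.3667 = 0.8456; the interval is 2.1 ± 0.8456 = (1.25, 2.95).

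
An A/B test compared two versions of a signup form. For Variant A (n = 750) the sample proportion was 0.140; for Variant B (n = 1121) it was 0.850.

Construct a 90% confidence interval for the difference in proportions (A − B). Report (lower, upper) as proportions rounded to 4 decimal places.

(-0.7372, -0.6828)

Each SE is √(p̂(1−p̂)/n): √(0.1400·0.8600/750) = 0.01267 and √(0.8500·0.1500/1121) = 0.01066.
SE(p̂₁ − p̂₂) = √(SE₁² + SE₂²) = √(0.0001605289 + 0.0001136356) = 0.01656, since the two samples are independent.
At 90% confidence z* = 1.645; margin = 1.645 × 0.01656 = 0.02724.
The difference is 0.1400 − 0.8500 = -0.7100, so the interval is -0.7100 ± 0.02724 = (-0.7372, -0.6828).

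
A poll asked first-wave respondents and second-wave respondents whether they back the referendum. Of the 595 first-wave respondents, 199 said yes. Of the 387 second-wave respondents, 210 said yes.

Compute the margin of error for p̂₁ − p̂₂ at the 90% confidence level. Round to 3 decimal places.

p̂₁ = 199/595 = 0.3345 and p̂₂ = 210/387 = 0.5426.
SE₁ = √(p̂₁(1−p̂₁)/n₁) = √(0.3345·0.6655/595) = 0.01934; SE₂ = √(0.5426·0.4574/387) = 0.02532.
Independent samples: SE of the difference = √(SE₁² + SE₂²) = √(0.0003740356 + 0.0006411024) = 0.03186.
z* for 90% confidence is 1.645, so the margin of error is 1.645 × 0.03186 = 0.05241.

0.052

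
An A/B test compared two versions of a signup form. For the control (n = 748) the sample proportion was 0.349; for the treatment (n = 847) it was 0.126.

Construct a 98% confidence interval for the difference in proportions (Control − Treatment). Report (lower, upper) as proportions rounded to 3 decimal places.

(0.175, 0.271)

Each SE is √(p̂(1−p̂)/n): √(0.3490·0.6510/748) = 0.01743 and √(0.1260·0.8740/847) = 0.01140.
SE(p̂₁ − p̂₂) = √(SE₁² + SE₂²) = √(0.0003038049 + 0.00012996) = 0.02083, since the two samples are independent.
At 98% confidence z* = 2.326; margin = 2.326 × 0.02083 = 0.04845.
The difference is 0.3490 − 0.1260 = 0.2230, so the interval is 0.2230 ± 0.04845 = (0.175, 0.271).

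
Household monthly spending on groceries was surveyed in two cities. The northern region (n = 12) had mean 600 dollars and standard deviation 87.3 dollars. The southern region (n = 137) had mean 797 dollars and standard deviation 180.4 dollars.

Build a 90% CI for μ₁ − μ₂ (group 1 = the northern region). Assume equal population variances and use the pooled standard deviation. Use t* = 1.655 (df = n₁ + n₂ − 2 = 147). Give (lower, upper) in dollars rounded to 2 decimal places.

(-284.27, -109.73)

s_p = √[((n₁−1)s₁² + (n₂−1)s₂²)/(n₁+n₂−2)] = √[(11·87.3² + 136·180.4²)/147] = 175.1547.
SE = 175.1547·√(1/12 + 1/137) = 52.7308.
With t* = 1.655, margin = 1.655 × 52.7308 = 87.2695.
x̄₁ − x̄₂ = 600 − 797 = -197.0000; interval -197.0000 ± 87.2695 = (-284.27, -109.73).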